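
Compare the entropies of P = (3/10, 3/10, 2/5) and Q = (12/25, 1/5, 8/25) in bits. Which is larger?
P

Computing entropies in bits:
H(P) = 1.5710
H(Q) = 1.4987

Distribution P has higher entropy.

Intuition: The distribution closer to uniform (more spread out) has higher entropy.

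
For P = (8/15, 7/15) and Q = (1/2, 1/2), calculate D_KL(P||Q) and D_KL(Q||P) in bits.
D_KL(P||Q) = 0.0032, D_KL(Q||P) = 0.0032

KL divergence is not symmetric: D_KL(P||Q) ≠ D_KL(Q||P) in general.

D_KL(P||Q) = 0.0032 bits
D_KL(Q||P) = 0.0032 bits

In this case they happen to be equal (to 4 decimal places).

This asymmetry is why KL divergence is not a true distance metric.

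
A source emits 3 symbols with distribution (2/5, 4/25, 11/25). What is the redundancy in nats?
0.0777 nats

Redundancy measures how far a source is from maximum entropy:
R = H_max - H(X)

Maximum entropy for 3 symbols: H_max = log_e(3) = 1.0986 nats
Actual entropy: H(X) = 1.0210 nats
Redundancy: R = 1.0986 - 1.0210 = 0.0777 nats

This redundancy represents potential for compression: the source could be compressed by 0.0777 nats per symbol.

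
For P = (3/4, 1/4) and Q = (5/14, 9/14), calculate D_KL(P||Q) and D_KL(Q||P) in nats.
D_KL(P||Q) = 0.3203, D_KL(Q||P) = 0.3422

KL divergence is not symmetric: D_KL(P||Q) ≠ D_KL(Q||P) in general.

D_KL(P||Q) = 0.3203 nats
D_KL(Q||P) = 0.3422 nats

No, they are not equal!

This asymmetry is why KL divergence is not a true distance metric.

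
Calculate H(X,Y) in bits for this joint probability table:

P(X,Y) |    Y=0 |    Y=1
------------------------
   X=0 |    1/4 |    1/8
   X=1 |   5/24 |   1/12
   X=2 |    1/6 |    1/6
2.5069 bits

Joint entropy is H(X,Y) = -Σ_{x,y} p(x,y) log p(x,y).

Summing over all non-zero entries:
H(X,Y) = -[1/4·log_2(1/4) + 1/8·log_2(1/8) + 5/24·log_2(5/24) + 1/12·log_2(1/12) + 1/6·log_2(1/6) + 1/6·log_2(1/6)]
H(X,Y) = 2.5069 bits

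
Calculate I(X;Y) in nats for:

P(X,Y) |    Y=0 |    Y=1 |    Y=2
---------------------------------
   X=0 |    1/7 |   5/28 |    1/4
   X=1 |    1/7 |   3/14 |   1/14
0.0439 nats

Mutual information: I(X;Y) = H(X) + H(Y) - H(X,Y)

Marginals:
P(X) = (4/7, 3/7), H(X) = 0.6829 nats
P(Y) = (2/7, 11/28, 9/28), H(Y) = 1.0898 nats

Joint entropy: H(X,Y) = 1.7288 nats

I(X;Y) = 0.6829 + 1.0898 - 1.7288 = 0.0439 nats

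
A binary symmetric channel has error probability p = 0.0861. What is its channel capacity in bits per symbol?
0.5767 bits

For a binary symmetric channel (BSC) with error probability p:
Capacity C = 1 - H(p) bits per symbol

where H(p) = -p log₂(p) - (1-p) log₂(1-p) is the binary entropy function.

H(0.0861) = 0.4233 bits
C = 1 - 0.4233 = 0.5767 bits per symbol

This means we can reliably transmit up to 0.5767 bits of information per channel use.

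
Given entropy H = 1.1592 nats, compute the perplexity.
3.1874

Perplexity is e^H (or exp(H) for natural log).

H = 1.1592 nats
Perplexity = e^1.1592 = 3.1874

Interpretation: The model's uncertainty is equivalent to choosing uniformly among 3.2 options.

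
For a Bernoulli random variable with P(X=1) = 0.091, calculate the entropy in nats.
0.3048 nats

The binary entropy function is:
H(p) = -p log(p) - (1-p) log(1-p)

H(0.091) = -0.091 × log_e(0.091) - 0.909 × log_e(0.909)
H(0.091) = 0.3048 nats

Note: Binary entropy is maximized at p=0.5 (H=1 bit) and minimized at p=0 or p=1 (H=0).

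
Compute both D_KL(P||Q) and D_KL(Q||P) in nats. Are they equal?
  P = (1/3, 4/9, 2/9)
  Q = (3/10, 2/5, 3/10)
D_KL(P||Q) = 0.0153, D_KL(Q||P) = 0.0163

KL divergence is not symmetric: D_KL(P||Q) ≠ D_KL(Q||P) in general.

D_KL(P||Q) = 0.0153 nats
D_KL(Q||P) = 0.0163 nats

No, they are not equal!

This asymmetry is why KL divergence is not a true distance metric.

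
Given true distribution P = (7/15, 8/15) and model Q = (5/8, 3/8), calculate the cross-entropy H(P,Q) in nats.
0.7424 nats

Cross-entropy: H(P,Q) = -Σ p(x) log q(x)

Alternatively: H(P,Q) = H(P) + D_KL(P||Q)
H(P) = 0.6909 nats
D_KL(P||Q) = 0.0515 nats

H(P,Q) = 0.6909 + 0.0515 = 0.7424 nats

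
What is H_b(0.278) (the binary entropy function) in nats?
0.5911 nats

The binary entropy function is:
H(p) = -p log(p) - (1-p) log(1-p)

H(0.278) = -0.278 × log_e(0.278) - 0.722 × log_e(0.722)
H(0.278) = 0.5911 nats

Note: Binary entropy is maximized at p=0.5 (H=1 bit) and minimized at p=0 or p=1 (H=0).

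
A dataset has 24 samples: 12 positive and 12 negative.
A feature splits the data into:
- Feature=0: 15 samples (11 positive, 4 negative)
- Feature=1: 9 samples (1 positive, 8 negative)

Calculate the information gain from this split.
0.2884 bits

Information Gain = H(Y) - H(Y|Feature)

Before split:
P(positive) = 12/24 = 0.5000
H(Y) = 1.0000 bits

After split:
Feature=0: H = 0.8366 bits (weight = 15/24)
Feature=1: H = 0.5033 bits (weight = 9/24)
H(Y|Feature) = (15/24)×0.8366 + (9/24)×0.5033 = 0.7116 bits

Information Gain = 1.0000 - 0.7116 = 0.2884 bits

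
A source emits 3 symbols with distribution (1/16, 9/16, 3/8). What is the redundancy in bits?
0.3374 bits

Redundancy measures how far a source is from maximum entropy:
R = H_max - H(X)

Maximum entropy for 3 symbols: H_max = log_2(3) = 1.5850 bits
Actual entropy: H(X) = 1.2476 bits
Redundancy: R = 1.5850 - 1.2476 = 0.3374 bits

This redundancy represents potential for compression: the source could be compressed by 0.3374 bits per symbol.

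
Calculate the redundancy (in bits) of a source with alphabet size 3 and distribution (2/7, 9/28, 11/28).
0.0127 bits

Redundancy measures how far a source is from maximum entropy:
R = H_max - H(X)

Maximum entropy for 3 symbols: H_max = log_2(3) = 1.5850 bits
Actual entropy: H(X) = 1.5722 bits
Redundancy: R = 1.5850 - 1.5722 = 0.0127 bits

This redundancy represents potential for compression: the source could be compressed by 0.0127 bits per symbol.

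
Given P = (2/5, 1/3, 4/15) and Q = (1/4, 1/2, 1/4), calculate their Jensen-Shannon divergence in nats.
0.0173 nats

Jensen-Shannon divergence is:
JSD(P||Q) = 0.5 × D_KL(P||M) + 0.5 × D_KL(Q||M)
where M = 0.5 × (P + Q) is the mixture distribution.

M = 0.5 × (2/5, 1/3, 4/15) + 0.5 × (1/4, 1/2, 1/4) = (13/40, 5/12, 0.258333)

D_KL(P||M) = 0.0171 nats
D_KL(Q||M) = 0.0174 nats

JSD(P||Q) = 0.5 × 0.0171 + 0.5 × 0.0174 = 0.0173 nats

Unlike KL divergence, JSD is symmetric and bounded: 0 ≤ JSD ≤ log(2).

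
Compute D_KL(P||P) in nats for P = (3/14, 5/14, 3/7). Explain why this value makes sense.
0.0000 nats

KL divergence satisfies the Gibbs inequality: D_KL(P||Q) ≥ 0 for all distributions P, Q.

D_KL(P||Q) = Σ p(x) log(p(x)/q(x))
Each term is p(x) × log_e(p(x)/p(x)) = p(x) × log_e(1) = 0, so the sum is 0.
D_KL(P||Q) = 0.0000 nats

When P = Q, the KL divergence is exactly 0, as there is no 'divergence' between identical distributions.

This non-negativity is a fundamental property: relative entropy cannot be negative because it measures how different Q is from P.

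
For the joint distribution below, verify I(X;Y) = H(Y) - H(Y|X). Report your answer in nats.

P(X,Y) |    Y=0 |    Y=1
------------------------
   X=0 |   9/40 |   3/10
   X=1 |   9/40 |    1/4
I(X;Y) = 0.0010 nats

Mutual information has multiple equivalent forms:
- I(X;Y) = H(X) - H(X|Y)
- I(X;Y) = H(Y) - H(Y|X)
- I(X;Y) = H(X) + H(Y) - H(X,Y)

Computing all quantities:
H(X) = 0.6919, H(Y) = 0.6881, H(X,Y) = 1.3790
H(X|Y) = 0.6909, H(Y|X) = 0.6871

Verification:
H(X) - H(X|Y) = 0.6919 - 0.6909 = 0.0010
H(Y) - H(Y|X) = 0.6881 - 0.6871 = 0.0010
H(X) + H(Y) - H(X,Y) = 0.6919 + 0.6881 - 1.3790 = 0.0010

All forms give I(X;Y) = 0.0010 nats. ✓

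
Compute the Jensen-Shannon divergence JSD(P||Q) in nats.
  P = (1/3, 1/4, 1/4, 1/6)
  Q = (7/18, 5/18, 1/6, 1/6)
0.0056 nats

Jensen-Shannon divergence is:
JSD(P||Q) = 0.5 × D_KL(P||M) + 0.5 × D_KL(Q||M)
where M = 0.5 × (P + Q) is the mixture distribution.

M = 0.5 × (1/3, 1/4, 1/4, 1/6) + 0.5 × (7/18, 5/18, 1/6, 1/6) = (13/36, 0.263889, 5/24, 1/6)

D_KL(P||M) = 0.0054 nats
D_KL(Q||M) = 0.0059 nats

JSD(P||Q) = 0.5 × 0.0054 + 0.5 × 0.0059 = 0.0056 nats

Unlike KL divergence, JSD is symmetric and bounded: 0 ≤ JSD ≤ log(2).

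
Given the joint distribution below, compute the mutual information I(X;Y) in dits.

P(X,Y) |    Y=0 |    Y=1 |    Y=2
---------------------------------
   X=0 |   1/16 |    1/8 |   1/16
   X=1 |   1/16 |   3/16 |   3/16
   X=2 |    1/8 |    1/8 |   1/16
0.0186 dits

Mutual information: I(X;Y) = H(X) + H(Y) - H(X,Y)

Marginals:
P(X) = (1/4, 7/16, 5/16), H(X) = 0.4654 dits
P(Y) = (1/4, 7/16, 5/16), H(Y) = 0.4654 dits

Joint entropy: H(X,Y) = 0.9123 dits

I(X;Y) = 0.4654 + 0.4654 - 0.9123 = 0.0186 dits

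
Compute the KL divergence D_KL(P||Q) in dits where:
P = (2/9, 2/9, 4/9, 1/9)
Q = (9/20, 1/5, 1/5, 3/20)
0.0817 dits

KL divergence: D_KL(P||Q) = Σ p(x) log(p(x)/q(x))

Computing term by term:
  x=0: 2/9 × log_10[(2/9)/(9/20)] = 2/9 × -0.3064 = -0.0681
  x=1: 2/9 × log_10[(2/9)/(1/5)] = 2/9 × 0.0458 = 0.0102
  x=2: 4/9 × log_10[(4/9)/(1/5)] = 4/9 × 0.3468 = 0.1541
  x=3: 1/9 × log_10[(1/9)/(3/20)] = 1/9 × -0.1303 = -0.0145

D_KL(P||Q) = 0.0817 dits

Note: KL divergence is always non-negative and equals 0 iff P = Q.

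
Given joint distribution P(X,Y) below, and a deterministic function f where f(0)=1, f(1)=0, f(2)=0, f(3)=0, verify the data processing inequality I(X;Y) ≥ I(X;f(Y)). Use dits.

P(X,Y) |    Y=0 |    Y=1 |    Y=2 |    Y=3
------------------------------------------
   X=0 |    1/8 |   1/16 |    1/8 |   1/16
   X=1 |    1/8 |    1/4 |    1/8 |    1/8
I(X;Y) = 0.0171, I(X;f(Y)) = 0.0047, inequality holds: 0.0171 ≥ 0.0047

Data Processing Inequality: For any Markov chain X → Y → Z, we have I(X;Y) ≥ I(X;Z).

Here Z = f(Y) is a deterministic function of Y, forming X → Y → Z.

Original I(X;Y) = 0.0171 dits

After applying f:
P(X,Z) where Z=f(Y):
- P(X,Z=0) = P(X,Y=1) + P(X,Y=2) + P(X,Y=3)
- P(X,Z=1) = P(X,Y=0)

I(X;Z) = I(X;f(Y)) = 0.0047 dits

Verification: 0.0171 ≥ 0.0047 ✓

Information cannot be created by processing; the function f can only lose information about X.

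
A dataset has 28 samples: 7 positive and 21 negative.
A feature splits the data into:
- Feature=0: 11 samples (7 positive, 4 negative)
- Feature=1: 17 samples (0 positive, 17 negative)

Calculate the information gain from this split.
0.4398 bits

Information Gain = H(Y) - H(Y|Feature)

Before split:
P(positive) = 7/28 = 0.2500
H(Y) = 0.8113 bits

After split:
Feature=0: H = 0.9457 bits (weight = 11/28)
Feature=1: H = 0.0000 bits (weight = 17/28)
H(Y|Feature) = (11/28)×0.9457 + (17/28)×0.0000 = 0.3715 bits

Information Gain = 0.8113 - 0.3715 = 0.4398 bits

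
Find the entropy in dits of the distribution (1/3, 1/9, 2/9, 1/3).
0.5693 dits

Shannon entropy is H(X) = -Σ p(x) log p(x).

For P = (1/3, 1/9, 2/9, 1/3):
H = -1/3 × log_10(1/3) -1/9 × log_10(1/9) -2/9 × log_10(2/9) -1/3 × log_10(1/3)
H = 0.5693 dits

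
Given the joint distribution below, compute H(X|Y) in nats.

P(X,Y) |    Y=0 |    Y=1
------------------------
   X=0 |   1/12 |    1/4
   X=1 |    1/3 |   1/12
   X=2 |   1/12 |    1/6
0.9395 nats

Using the chain rule: H(X|Y) = H(X,Y) - H(Y)

First, compute H(X,Y) = 1.6326 nats

Marginal P(Y) = (1/2, 1/2)
H(Y) = 0.6931 nats

H(X|Y) = H(X,Y) - H(Y) = 1.6326 - 0.6931 = 0.9395 nats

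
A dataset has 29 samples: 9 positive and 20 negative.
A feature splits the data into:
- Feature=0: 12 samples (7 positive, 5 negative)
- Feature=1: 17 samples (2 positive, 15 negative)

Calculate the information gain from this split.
0.1818 bits

Information Gain = H(Y) - H(Y|Feature)

Before split:
P(positive) = 9/29 = 0.3103
H(Y) = 0.8936 bits

After split:
Feature=0: H = 0.9799 bits (weight = 12/29)
Feature=1: H = 0.5226 bits (weight = 17/29)
H(Y|Feature) = (12/29)×0.9799 + (17/29)×0.5226 = 0.7118 bits

Information Gain = 0.8936 - 0.7118 = 0.1818 bits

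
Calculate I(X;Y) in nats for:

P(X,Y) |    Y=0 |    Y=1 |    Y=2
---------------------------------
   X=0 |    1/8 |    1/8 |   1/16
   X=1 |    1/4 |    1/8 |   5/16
0.0401 nats

Mutual information: I(X;Y) = H(X) + H(Y) - H(X,Y)

Marginals:
P(X) = (5/16, 11/16), H(X) = 0.6211 nats
P(Y) = (3/8, 1/4, 3/8), H(Y) = 1.0822 nats

Joint entropy: H(X,Y) = 1.6631 nats

I(X;Y) = 0.6211 + 1.0822 - 1.6631 = 0.0401 nats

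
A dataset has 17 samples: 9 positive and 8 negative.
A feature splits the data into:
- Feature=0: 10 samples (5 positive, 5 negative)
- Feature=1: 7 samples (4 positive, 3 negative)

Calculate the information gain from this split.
0.0036 bits

Information Gain = H(Y) - H(Y|Feature)

Before split:
P(positive) = 9/17 = 0.5294
H(Y) = 0.9975 bits

After split:
Feature=0: H = 1.0000 bits (weight = 10/17)
Feature=1: H = 0.9852 bits (weight = 7/17)
H(Y|Feature) = (10/17)×1.0000 + (7/17)×0.9852 = 0.9939 bits

Information Gain = 0.9975 - 0.9939 = 0.0036 bits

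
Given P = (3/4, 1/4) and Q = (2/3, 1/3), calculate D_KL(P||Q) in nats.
0.0164 nats

KL divergence: D_KL(P||Q) = Σ p(x) log(p(x)/q(x))

Computing term by term:
  x=0: 3/4 × log_e[(3/4)/(2/3)] = 3/4 × 0.1178 = 0.0883
  x=1: 1/4 × log_e[(1/4)/(1/3)] = 1/4 × -0.2877 = -0.0719

D_KL(P||Q) = 0.0164 nats

Note: KL divergence is always non-negative and equals 0 iff P = Q.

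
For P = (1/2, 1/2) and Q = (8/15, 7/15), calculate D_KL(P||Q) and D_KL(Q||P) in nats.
D_KL(P||Q) = 0.0022, D_KL(Q||P) = 0.0022

KL divergence is not symmetric: D_KL(P||Q) ≠ D_KL(Q||P) in general.

D_KL(P||Q) = 0.0022 nats
D_KL(Q||P) = 0.0022 nats

In this case they happen to be equal (to 4 decimal places).

This asymmetry is why KL divergence is not a true distance metric.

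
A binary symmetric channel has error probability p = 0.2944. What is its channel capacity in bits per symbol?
0.1257 bits

For a binary symmetric channel (BSC) with error probability p:
Capacity C = 1 - H(p) bits per symbol

where H(p) = -p log₂(p) - (1-p) log₂(1-p) is the binary entropy function.

H(0.2944) = 0.8743 bits
C = 1 - 0.8743 = 0.1257 bits per symbol

This means we can reliably transmit up to 0.1257 bits of information per channel use.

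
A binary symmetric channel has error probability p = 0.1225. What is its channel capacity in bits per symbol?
0.4635 bits

For a binary symmetric channel (BSC) with error probability p:
Capacity C = 1 - H(p) bits per symbol

where H(p) = -p log₂(p) - (1-p) log₂(1-p) is the binary entropy function.

H(0.1225) = 0.5365 bits
C = 1 - 0.5365 = 0.4635 bits per symbol

This means we can reliably transmit up to 0.4635 bits of information per channel use.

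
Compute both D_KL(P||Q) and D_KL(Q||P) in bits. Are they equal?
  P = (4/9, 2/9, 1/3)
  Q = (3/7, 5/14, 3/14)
D_KL(P||Q) = 0.0837, D_KL(Q||P) = 0.0854

KL divergence is not symmetric: D_KL(P||Q) ≠ D_KL(Q||P) in general.

D_KL(P||Q) = 0.0837 bits
D_KL(Q||P) = 0.0854 bits

No, they are not equal!

This asymmetry is why KL divergence is not a true distance metric.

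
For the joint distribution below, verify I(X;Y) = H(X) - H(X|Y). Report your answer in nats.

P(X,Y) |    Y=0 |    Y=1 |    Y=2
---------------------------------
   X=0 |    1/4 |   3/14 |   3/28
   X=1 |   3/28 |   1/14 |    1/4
I(X;Y) = 0.0859 nats

Mutual information has multiple equivalent forms:
- I(X;Y) = H(X) - H(X|Y)
- I(X;Y) = H(Y) - H(Y|X)
- I(X;Y) = H(X) + H(Y) - H(X,Y)

Computing all quantities:
H(X) = 0.6829, H(Y) = 1.0934, H(X,Y) = 1.6904
H(X|Y) = 0.5970, H(Y|X) = 1.0075

Verification:
H(X) - H(X|Y) = 0.6829 - 0.5970 = 0.0859
H(Y) - H(Y|X) = 1.0934 - 1.0075 = 0.0859
H(X) + H(Y) - H(X,Y) = 0.6829 + 1.0934 - 1.6904 = 0.0859

All forms give I(X;Y) = 0.0859 nats. ✓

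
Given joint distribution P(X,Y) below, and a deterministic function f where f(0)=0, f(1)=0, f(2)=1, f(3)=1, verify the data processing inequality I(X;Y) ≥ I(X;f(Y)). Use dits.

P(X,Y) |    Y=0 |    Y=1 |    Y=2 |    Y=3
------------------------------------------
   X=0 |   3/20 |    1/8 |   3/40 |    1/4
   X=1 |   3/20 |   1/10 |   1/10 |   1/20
I(X;Y) = 0.0242, I(X;f(Y)) = 0.0058, inequality holds: 0.0242 ≥ 0.0058

Data Processing Inequality: For any Markov chain X → Y → Z, we have I(X;Y) ≥ I(X;Z).

Here Z = f(Y) is a deterministic function of Y, forming X → Y → Z.

Original I(X;Y) = 0.0242 dits

After applying f:
P(X,Z) where Z=f(Y):
- P(X,Z=0) = P(X,Y=0) + P(X,Y=1)
- P(X,Z=1) = P(X,Y=2) + P(X,Y=3)

I(X;Z) = I(X;f(Y)) = 0.0058 dits

Verification: 0.0242 ≥ 0.0058 ✓

Information cannot be created by processing; the function f can only lose information about X.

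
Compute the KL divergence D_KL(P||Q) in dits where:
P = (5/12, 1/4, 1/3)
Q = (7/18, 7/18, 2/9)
0.0232 dits

KL divergence: D_KL(P||Q) = Σ p(x) log(p(x)/q(x))

Computing term by term:
  x=0: 5/12 × log_10[(5/12)/(7/18)] = 5/12 × 0.0300 = 0.0125
  x=1: 1/4 × log_10[(1/4)/(7/18)] = 1/4 × -0.1919 = -0.0480
  x=2: 1/3 × log_10[(1/3)/(2/9)] = 1/3 × 0.1761 = 0.0587

D_KL(P||Q) = 0.0232 dits

Note: KL divergence is always non-negative and equals 0 iff P = Q.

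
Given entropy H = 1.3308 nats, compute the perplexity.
3.7841

Perplexity is e^H (or exp(H) for natural log).

H = 1.3308 nats
Perplexity = e^1.3308 = 3.7841

Interpretation: The model's uncertainty is equivalent to choosing uniformly among 3.8 options.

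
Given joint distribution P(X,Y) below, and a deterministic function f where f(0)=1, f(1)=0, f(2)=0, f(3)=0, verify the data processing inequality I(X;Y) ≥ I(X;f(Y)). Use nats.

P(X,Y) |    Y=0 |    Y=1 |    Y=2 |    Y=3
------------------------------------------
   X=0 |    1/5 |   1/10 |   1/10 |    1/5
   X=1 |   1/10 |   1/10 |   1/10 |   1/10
I(X;Y) = 0.0138, I(X;f(Y)) = 0.0040, inequality holds: 0.0138 ≥ 0.0040

Data Processing Inequality: For any Markov chain X → Y → Z, we have I(X;Y) ≥ I(X;Z).

Here Z = f(Y) is a deterministic function of Y, forming X → Y → Z.

Original I(X;Y) = 0.0138 nats

After applying f:
P(X,Z) where Z=f(Y):
- P(X,Z=0) = P(X,Y=1) + P(X,Y=2) + P(X,Y=3)
- P(X,Z=1) = P(X,Y=0)

I(X;Z) = I(X;f(Y)) = 0.0040 nats

Verification: 0.0138 ≥ 0.0040 ✓

Information cannot be created by processing; the function f can only lose information about X.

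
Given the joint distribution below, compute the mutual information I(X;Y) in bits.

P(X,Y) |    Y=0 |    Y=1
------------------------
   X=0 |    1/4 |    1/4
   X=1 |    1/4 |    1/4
0.0000 bits

Mutual information: I(X;Y) = H(X) + H(Y) - H(X,Y)

Marginals:
P(X) = (1/2, 1/2), H(X) = 1.0000 bits
P(Y) = (1/2, 1/2), H(Y) = 1.0000 bits

Joint entropy: H(X,Y) = 2.0000 bits

I(X;Y) = 1.0000 + 1.0000 - 2.0000 = 0.0000 bits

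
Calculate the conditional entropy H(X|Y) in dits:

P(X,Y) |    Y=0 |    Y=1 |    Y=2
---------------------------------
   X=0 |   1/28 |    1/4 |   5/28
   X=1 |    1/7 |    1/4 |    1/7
0.2852 dits

Using the chain rule: H(X|Y) = H(X,Y) - H(Y)

First, compute H(X,Y) = 0.7278 dits

Marginal P(Y) = (5/28, 1/2, 9/28)
H(Y) = 0.4426 dits

H(X|Y) = H(X,Y) - H(Y) = 0.7278 - 0.4426 = 0.2852 dits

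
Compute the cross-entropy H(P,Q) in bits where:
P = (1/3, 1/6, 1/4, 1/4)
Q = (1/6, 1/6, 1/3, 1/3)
2.0850 bits

Cross-entropy: H(P,Q) = -Σ p(x) log q(x)

Alternatively: H(P,Q) = H(P) + D_KL(P||Q)
H(P) = 1.9591 bits
D_KL(P||Q) = 0.1258 bits

H(P,Q) = 1.9591 + 0.1258 = 2.0850 bits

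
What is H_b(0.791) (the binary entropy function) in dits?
0.2226 dits

The binary entropy function is:
H(p) = -p log(p) - (1-p) log(1-p)

H(0.791) = -0.791 × log_10(0.791) - 0.209 × log_10(0.209)
H(0.791) = 0.2226 dits

Note: Binary entropy is maximized at p=0.5 (H=1 bit) and minimized at p=0 or p=1 (H=0).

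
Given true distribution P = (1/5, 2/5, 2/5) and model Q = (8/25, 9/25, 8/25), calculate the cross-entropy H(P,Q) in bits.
1.5759 bits

Cross-entropy: H(P,Q) = -Σ p(x) log q(x)

Alternatively: H(P,Q) = H(P) + D_KL(P||Q)
H(P) = 1.5219 bits
D_KL(P||Q) = 0.0540 bits

H(P,Q) = 1.5219 + 0.0540 = 1.5759 bits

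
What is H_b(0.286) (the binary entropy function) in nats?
0.5985 nats

The binary entropy function is:
H(p) = -p log(p) - (1-p) log(1-p)

H(0.286) = -0.286 × log_e(0.286) - 0.714 × log_e(0.714)
H(0.286) = 0.5985 nats

Note: Binary entropy is maximized at p=0.5 (H=1 bit) and minimized at p=0 or p=1 (H=0).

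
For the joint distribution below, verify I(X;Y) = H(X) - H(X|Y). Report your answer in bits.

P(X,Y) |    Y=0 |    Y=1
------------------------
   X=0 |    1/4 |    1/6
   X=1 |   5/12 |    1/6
I(X;Y) = 0.0102 bits

Mutual information has multiple equivalent forms:
- I(X;Y) = H(X) - H(X|Y)
- I(X;Y) = H(Y) - H(Y|X)
- I(X;Y) = H(X) + H(Y) - H(X,Y)

Computing all quantities:
H(X) = 0.9799, H(Y) = 0.9183, H(X,Y) = 1.8879
H(X|Y) = 0.9696, H(Y|X) = 0.9080

Verification:
H(X) - H(X|Y) = 0.9799 - 0.9696 = 0.0102
H(Y) - H(Y|X) = 0.9183 - 0.9080 = 0.0102
H(X) + H(Y) - H(X,Y) = 0.9799 + 0.9183 - 1.8879 = 0.0102

All forms give I(X;Y) = 0.0102 bits. ✓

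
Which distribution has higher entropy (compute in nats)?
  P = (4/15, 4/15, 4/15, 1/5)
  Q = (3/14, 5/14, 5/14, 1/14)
P

Computing entropies in nats:
H(P) = 1.3793
H(Q) = 1.2540

Distribution P has higher entropy.

Intuition: The distribution closer to uniform (more spread out) has higher entropy.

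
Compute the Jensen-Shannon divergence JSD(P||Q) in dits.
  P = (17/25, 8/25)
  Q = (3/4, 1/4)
0.0013 dits

Jensen-Shannon divergence is:
JSD(P||Q) = 0.5 × D_KL(P||M) + 0.5 × D_KL(Q||M)
where M = 0.5 × (P + Q) is the mixture distribution.

M = 0.5 × (17/25, 8/25) + 0.5 × (3/4, 1/4) = (0.715, 0.285)

D_KL(P||M) = 0.0013 dits
D_KL(Q||M) = 0.0013 dits

JSD(P||Q) = 0.5 × 0.0013 + 0.5 × 0.0013 = 0.0013 dits

Unlike KL divergence, JSD is symmetric and bounded: 0 ≤ JSD ≤ log(2).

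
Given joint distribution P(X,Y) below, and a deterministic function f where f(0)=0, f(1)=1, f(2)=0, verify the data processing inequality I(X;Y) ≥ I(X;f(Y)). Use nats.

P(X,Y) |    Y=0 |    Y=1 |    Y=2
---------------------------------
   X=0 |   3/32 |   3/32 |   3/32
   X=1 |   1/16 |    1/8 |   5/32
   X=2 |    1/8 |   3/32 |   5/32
I(X;Y) = 0.0169, I(X;f(Y)) = 0.0059, inequality holds: 0.0169 ≥ 0.0059

Data Processing Inequality: For any Markov chain X → Y → Z, we have I(X;Y) ≥ I(X;Z).

Here Z = f(Y) is a deterministic function of Y, forming X → Y → Z.

Original I(X;Y) = 0.0169 nats

After applying f:
P(X,Z) where Z=f(Y):
- P(X,Z=0) = P(X,Y=0) + P(X,Y=2)
- P(X,Z=1) = P(X,Y=1)

I(X;Z) = I(X;f(Y)) = 0.0059 nats

Verification: 0.0169 ≥ 0.0059 ✓

Information cannot be created by processing; the function f can only lose information about X.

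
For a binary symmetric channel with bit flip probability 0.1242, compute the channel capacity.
0.4587 bits

For a binary symmetric channel (BSC) with error probability p:
Capacity C = 1 - H(p) bits per symbol

where H(p) = -p log₂(p) - (1-p) log₂(1-p) is the binary entropy function.

H(0.1242) = 0.5413 bits
C = 1 - 0.5413 = 0.4587 bits per symbol

This means we can reliably transmit up to 0.4587 bits of information per channel use.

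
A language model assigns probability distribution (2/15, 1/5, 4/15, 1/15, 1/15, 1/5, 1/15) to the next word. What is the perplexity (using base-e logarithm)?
6.0891

Perplexity is e^H (or exp(H) for natural log).

First, H = -Σ p log p = 1.8065 nats
Perplexity = e^1.8065 = 6.0891

Interpretation: The model's uncertainty is equivalent to choosing uniformly among 6.1 options.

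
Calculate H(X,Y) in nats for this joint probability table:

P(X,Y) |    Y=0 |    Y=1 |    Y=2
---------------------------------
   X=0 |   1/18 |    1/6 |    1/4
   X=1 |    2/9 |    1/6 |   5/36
1.7128 nats

Joint entropy is H(X,Y) = -Σ_{x,y} p(x,y) log p(x,y).

Summing over all non-zero entries:
H(X,Y) = -[1/18·log_e(1/18) + 1/6·log_e(1/6) + 1/4·log_e(1/4) + 2/9·log_e(2/9) + 1/6·log_e(1/6) + 5/36·log_e(5/36)]
H(X,Y) = 1.7128 nats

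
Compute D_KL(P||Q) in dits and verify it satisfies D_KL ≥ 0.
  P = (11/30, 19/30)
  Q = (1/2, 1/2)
0.0156 dits

KL divergence satisfies the Gibbs inequality: D_KL(P||Q) ≥ 0 for all distributions P, Q.

D_KL(P||Q) = Σ p(x) log(p(x)/q(x))
Term by term:
  x=0: 11/30 × log_10[(11/30)/(1/2)] = -0.0494
  x=1: 19/30 × log_10[(19/30)/(1/2)] = 0.0650
D_KL(P||Q) = 0.0156 dits

D_KL(P||Q) = 0.0156 ≥ 0 ✓

This non-negativity is a fundamental property: relative entropy cannot be negative because it measures how different Q is from P.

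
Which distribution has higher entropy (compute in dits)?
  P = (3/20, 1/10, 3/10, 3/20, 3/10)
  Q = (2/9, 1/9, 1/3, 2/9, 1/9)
Q

Computing entropies in dits:
H(P) = 0.6609
H(Q) = 0.6614

Distribution Q has higher entropy.

Intuition: The distribution closer to uniform (more spread out) has higher entropy.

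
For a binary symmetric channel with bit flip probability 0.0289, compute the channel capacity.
0.8112 bits

For a binary symmetric channel (BSC) with error probability p:
Capacity C = 1 - H(p) bits per symbol

where H(p) = -p log₂(p) - (1-p) log₂(1-p) is the binary entropy function.

H(0.0289) = 0.1888 bits
C = 1 - 0.1888 = 0.8112 bits per symbol

This means we can reliably transmit up to 0.8112 bits of information per channel use.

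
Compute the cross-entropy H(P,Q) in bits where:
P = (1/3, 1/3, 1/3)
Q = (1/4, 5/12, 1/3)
1.6160 bits

Cross-entropy: H(P,Q) = -Σ p(x) log q(x)

Alternatively: H(P,Q) = H(P) + D_KL(P||Q)
H(P) = 1.5850 bits
D_KL(P||Q) = 0.0310 bits

H(P,Q) = 1.5850 + 0.0310 = 1.6160 bits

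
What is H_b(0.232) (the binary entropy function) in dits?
0.2352 dits

The binary entropy function is:
H(p) = -p log(p) - (1-p) log(1-p)

H(0.232) = -0.232 × log_10(0.232) - 0.768 × log_10(0.768)
H(0.232) = 0.2352 dits

Note: Binary entropy is maximized at p=0.5 (H=1 bit) and minimized at p=0 or p=1 (H=0).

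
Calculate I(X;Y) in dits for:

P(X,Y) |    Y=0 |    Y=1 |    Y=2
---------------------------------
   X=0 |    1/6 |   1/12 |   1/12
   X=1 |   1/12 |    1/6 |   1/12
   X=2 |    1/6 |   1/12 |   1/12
0.0164 dits

Mutual information: I(X;Y) = H(X) + H(Y) - H(X,Y)

Marginals:
P(X) = (1/3, 1/3, 1/3), H(X) = 0.4771 dits
P(Y) = (5/12, 1/3, 1/4), H(Y) = 0.4680 dits

Joint entropy: H(X,Y) = 0.9287 dits

I(X;Y) = 0.4771 + 0.4680 - 0.9287 = 0.0164 dits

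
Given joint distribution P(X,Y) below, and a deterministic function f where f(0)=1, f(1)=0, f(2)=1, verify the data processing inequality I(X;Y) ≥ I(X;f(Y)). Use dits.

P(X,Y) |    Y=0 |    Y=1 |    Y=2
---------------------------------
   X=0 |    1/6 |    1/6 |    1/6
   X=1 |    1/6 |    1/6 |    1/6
I(X;Y) = 0.0000, I(X;f(Y)) = 0.0000, inequality holds: 0.0000 ≥ 0.0000

Data Processing Inequality: For any Markov chain X → Y → Z, we have I(X;Y) ≥ I(X;Z).

Here Z = f(Y) is a deterministic function of Y, forming X → Y → Z.

Original I(X;Y) = 0.0000 dits

After applying f:
P(X,Z) where Z=f(Y):
- P(X,Z=0) = P(X,Y=1)
- P(X,Z=1) = P(X,Y=0) + P(X,Y=2)

I(X;Z) = I(X;f(Y)) = 0.0000 dits

Verification: 0.0000 ≥ 0.0000 ✓

Information cannot be created by processing; the function f can only lose information about X.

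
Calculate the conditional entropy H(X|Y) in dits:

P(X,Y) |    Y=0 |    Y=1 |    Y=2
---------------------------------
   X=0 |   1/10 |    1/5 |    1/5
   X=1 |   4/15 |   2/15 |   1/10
0.2737 dits

Using the chain rule: H(X|Y) = H(X,Y) - H(Y)

First, compute H(X,Y) = 0.7493 dits

Marginal P(Y) = (11/30, 1/3, 3/10)
H(Y) = 0.4757 dits

H(X|Y) = H(X,Y) - H(Y) = 0.7493 - 0.4757 = 0.2737 dits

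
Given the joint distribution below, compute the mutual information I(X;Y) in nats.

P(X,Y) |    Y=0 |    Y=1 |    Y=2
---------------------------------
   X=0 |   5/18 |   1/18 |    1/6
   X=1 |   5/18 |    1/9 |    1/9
0.0150 nats

Mutual information: I(X;Y) = H(X) + H(Y) - H(X,Y)

Marginals:
P(X) = (1/2, 1/2), H(X) = 0.6931 nats
P(Y) = (5/9, 1/6, 5/18), H(Y) = 0.9810 nats

Joint entropy: H(X,Y) = 1.6591 nats

I(X;Y) = 0.6931 + 0.9810 - 1.6591 = 0.0150 nats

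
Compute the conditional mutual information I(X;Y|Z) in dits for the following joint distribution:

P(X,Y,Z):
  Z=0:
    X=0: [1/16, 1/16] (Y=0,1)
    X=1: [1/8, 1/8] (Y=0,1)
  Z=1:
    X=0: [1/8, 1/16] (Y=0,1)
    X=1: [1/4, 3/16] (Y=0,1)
0.0011 dits

Conditional mutual information: I(X;Y|Z) = H(X|Z) + H(Y|Z) - H(X,Y|Z)

H(Z) = 0.2873
H(X,Z) = 0.5568 → H(X|Z) = 0.2695
H(Y,Z) = 0.5829 → H(Y|Z) = 0.2956
H(X,Y,Z) = 0.8513 → H(X,Y|Z) = 0.5639

I(X;Y|Z) = 0.2695 + 0.2956 - 0.5639 = 0.0011 dits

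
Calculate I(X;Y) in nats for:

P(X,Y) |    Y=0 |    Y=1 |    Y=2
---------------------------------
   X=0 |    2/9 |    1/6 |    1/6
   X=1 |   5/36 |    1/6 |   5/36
0.0048 nats

Mutual information: I(X;Y) = H(X) + H(Y) - H(X,Y)

Marginals:
P(X) = (5/9, 4/9), H(X) = 0.6870 nats
P(Y) = (13/36, 1/3, 11/36), H(Y) = 1.0963 nats

Joint entropy: H(X,Y) = 1.7785 nats

I(X;Y) = 0.6870 + 1.0963 - 1.7785 = 0.0048 nats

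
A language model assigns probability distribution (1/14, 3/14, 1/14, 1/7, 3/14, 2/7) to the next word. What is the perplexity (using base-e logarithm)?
5.3288

Perplexity is e^H (or exp(H) for natural log).

First, H = -Σ p log p = 1.6731 nats
Perplexity = e^1.6731 = 5.3288

Interpretation: The model's uncertainty is equivalent to choosing uniformly among 5.3 options.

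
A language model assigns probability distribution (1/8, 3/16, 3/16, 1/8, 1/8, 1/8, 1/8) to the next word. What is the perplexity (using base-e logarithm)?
6.8716

Perplexity is e^H (or exp(H) for natural log).

First, H = -Σ p log p = 1.9274 nats
Perplexity = e^1.9274 = 6.8716

Interpretation: The model's uncertainty is equivalent to choosing uniformly among 6.9 options.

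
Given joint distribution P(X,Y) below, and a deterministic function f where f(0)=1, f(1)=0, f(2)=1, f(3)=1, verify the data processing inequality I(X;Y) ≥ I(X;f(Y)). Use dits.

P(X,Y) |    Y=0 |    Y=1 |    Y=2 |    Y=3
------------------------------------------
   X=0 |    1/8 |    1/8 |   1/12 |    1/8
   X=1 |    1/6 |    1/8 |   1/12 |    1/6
I(X;Y) = 0.0011, I(X;f(Y)) = 0.0005, inequality holds: 0.0011 ≥ 0.0005

Data Processing Inequality: For any Markov chain X → Y → Z, we have I(X;Y) ≥ I(X;Z).

Here Z = f(Y) is a deterministic function of Y, forming X → Y → Z.

Original I(X;Y) = 0.0011 dits

After applying f:
P(X,Z) where Z=f(Y):
- P(X,Z=0) = P(X,Y=1)
- P(X,Z=1) = P(X,Y=0) + P(X,Y=2) + P(X,Y=3)

I(X;Z) = I(X;f(Y)) = 0.0005 dits

Verification: 0.0011 ≥ 0.0005 ✓

Information cannot be created by processing; the function f can only lose information about X.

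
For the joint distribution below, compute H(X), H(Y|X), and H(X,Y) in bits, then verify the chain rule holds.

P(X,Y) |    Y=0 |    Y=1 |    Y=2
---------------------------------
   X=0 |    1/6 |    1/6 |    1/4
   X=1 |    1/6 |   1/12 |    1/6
H(X,Y) = 2.5221, H(X) = 0.9799, H(Y|X) = 1.5422 (all in bits)

Chain rule: H(X,Y) = H(X) + H(Y|X)

Left side — joint entropy directly:
H(X,Y) = -Σ p(x,y) log p(x,y) = 2.5221 bits

Right side — compute H(Y|X) from the conditional distributions:
P(X) = (7/12, 5/12), so H(X) = 0.9799 bits
H(Y|X) = Σ_x P(X=x) · H(Y|X=x):
  P(Y|X=0) = (2/7, 2/7, 3/7), H(Y|X=0) = 1.5567, weight P(X=0) = 7/12
  P(Y|X=1) = (2/5, 1/5, 2/5), H(Y|X=1) = 1.5219, weight P(X=1) = 5/12
H(Y|X) = 1.5422 bits

H(X) + H(Y|X) = 0.9799 + 1.5422 = 2.5221 bits

Both sides equal 2.5221 bits. ✓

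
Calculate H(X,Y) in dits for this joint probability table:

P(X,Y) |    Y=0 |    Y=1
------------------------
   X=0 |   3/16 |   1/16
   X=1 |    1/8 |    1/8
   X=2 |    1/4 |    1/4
0.7384 dits

Joint entropy is H(X,Y) = -Σ_{x,y} p(x,y) log p(x,y).

Summing over all non-zero entries:
H(X,Y) = -[3/16·log_10(3/16) + 1/16·log_10(1/16) + 1/8·log_10(1/8) + 1/8·log_10(1/8) + 1/4·log_10(1/4) + 1/4·log_10(1/4)]
H(X,Y) = 0.7384 dits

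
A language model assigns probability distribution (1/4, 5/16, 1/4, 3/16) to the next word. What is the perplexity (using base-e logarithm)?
3.9373

Perplexity is e^H (or exp(H) for natural log).

First, H = -Σ p log p = 1.3705 nats
Perplexity = e^1.3705 = 3.9373

Interpretation: The model's uncertainty is equivalent to choosing uniformly among 3.9 options.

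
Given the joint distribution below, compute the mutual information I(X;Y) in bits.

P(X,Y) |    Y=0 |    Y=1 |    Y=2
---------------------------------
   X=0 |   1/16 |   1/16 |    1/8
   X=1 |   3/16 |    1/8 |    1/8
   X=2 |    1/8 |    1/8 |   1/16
0.0478 bits

Mutual information: I(X;Y) = H(X) + H(Y) - H(X,Y)

Marginals:
P(X) = (1/4, 7/16, 5/16), H(X) = 1.5462 bits
P(Y) = (3/8, 5/16, 5/16), H(Y) = 1.5794 bits

Joint entropy: H(X,Y) = 3.0778 bits

I(X;Y) = 1.5462 + 1.5794 - 3.0778 = 0.0478 bits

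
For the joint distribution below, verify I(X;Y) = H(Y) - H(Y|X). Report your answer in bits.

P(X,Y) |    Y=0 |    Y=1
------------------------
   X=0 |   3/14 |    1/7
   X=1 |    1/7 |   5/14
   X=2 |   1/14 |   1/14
I(X;Y) = 0.0640 bits

Mutual information has multiple equivalent forms:
- I(X;Y) = H(X) - H(X|Y)
- I(X;Y) = H(Y) - H(Y|X)
- I(X;Y) = H(X) + H(Y) - H(X,Y)

Computing all quantities:
H(X) = 1.4316, H(Y) = 0.9852, H(X,Y) = 2.3527
H(X|Y) = 1.3675, H(Y|X) = 0.9212

Verification:
H(X) - H(X|Y) = 1.4316 - 1.3675 = 0.0640
H(Y) - H(Y|X) = 0.9852 - 0.9212 = 0.0640
H(X) + H(Y) - H(X,Y) = 1.4316 + 0.9852 - 2.3527 = 0.0640

All forms give I(X;Y) = 0.0640 bits. ✓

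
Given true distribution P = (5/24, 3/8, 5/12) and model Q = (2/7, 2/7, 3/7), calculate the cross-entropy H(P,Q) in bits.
1.5636 bits

Cross-entropy: H(P,Q) = -Σ p(x) log q(x)

Alternatively: H(P,Q) = H(P) + D_KL(P||Q)
H(P) = 1.5284 bits
D_KL(P||Q) = 0.0353 bits

H(P,Q) = 1.5284 + 0.0353 = 1.5636 bits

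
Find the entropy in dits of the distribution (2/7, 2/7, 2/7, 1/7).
0.5871 dits

Shannon entropy is H(X) = -Σ p(x) log p(x).

For P = (2/7, 2/7, 2/7, 1/7):
H = -2/7 × log_10(2/7) -2/7 × log_10(2/7) -2/7 × log_10(2/7) -1/7 × log_10(1/7)
H = 0.5871 dits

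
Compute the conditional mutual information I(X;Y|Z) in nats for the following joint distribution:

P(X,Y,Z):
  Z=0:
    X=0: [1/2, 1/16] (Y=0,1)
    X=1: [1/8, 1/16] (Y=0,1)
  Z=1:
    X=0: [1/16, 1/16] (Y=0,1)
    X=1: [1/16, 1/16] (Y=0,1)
0.0224 nats

Conditional mutual information: I(X;Y|Z) = H(X|Z) + H(Y|Z) - H(X,Y|Z)

H(Z) = 0.5623
H(X,Z) = 1.1574 → H(X|Z) = 0.5950
H(Y,Z) = 1.0735 → H(Y|Z) = 0.5112
H(X,Y,Z) = 1.6462 → H(X,Y|Z) = 1.0839

I(X;Y|Z) = 0.5950 + 0.5112 - 1.0839 = 0.0224 nats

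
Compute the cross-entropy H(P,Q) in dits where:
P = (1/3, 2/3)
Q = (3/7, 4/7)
0.2847 dits

Cross-entropy: H(P,Q) = -Σ p(x) log q(x)

Alternatively: H(P,Q) = H(P) + D_KL(P||Q)
H(P) = 0.2764 dits
D_KL(P||Q) = 0.0082 dits

H(P,Q) = 0.2764 + 0.0082 = 0.2847 dits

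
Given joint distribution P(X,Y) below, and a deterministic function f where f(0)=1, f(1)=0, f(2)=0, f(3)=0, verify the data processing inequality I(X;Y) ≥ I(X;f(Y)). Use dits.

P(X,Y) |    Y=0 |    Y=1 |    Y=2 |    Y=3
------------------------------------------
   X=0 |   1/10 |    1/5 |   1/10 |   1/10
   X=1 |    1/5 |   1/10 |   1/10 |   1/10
I(X;Y) = 0.0148, I(X;f(Y)) = 0.0105, inequality holds: 0.0148 ≥ 0.0105

Data Processing Inequality: For any Markov chain X → Y → Z, we have I(X;Y) ≥ I(X;Z).

Here Z = f(Y) is a deterministic function of Y, forming X → Y → Z.

Original I(X;Y) = 0.0148 dits

After applying f:
P(X,Z) where Z=f(Y):
- P(X,Z=0) = P(X,Y=1) + P(X,Y=2) + P(X,Y=3)
- P(X,Z=1) = P(X,Y=0)

I(X;Z) = I(X;f(Y)) = 0.0105 dits

Verification: 0.0148 ≥ 0.0105 ✓

Information cannot be created by processing; the function f can only lose information about X.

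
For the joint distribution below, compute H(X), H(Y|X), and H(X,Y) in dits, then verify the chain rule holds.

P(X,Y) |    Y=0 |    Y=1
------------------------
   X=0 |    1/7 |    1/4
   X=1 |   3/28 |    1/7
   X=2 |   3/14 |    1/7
H(X,Y) = 0.7600, H(X) = 0.4696, H(Y|X) = 0.2904 (all in dits)

Chain rule: H(X,Y) = H(X) + H(Y|X)

Left side — joint entropy directly:
H(X,Y) = -Σ p(x,y) log p(x,y) = 0.7600 dits

Right side — compute H(Y|X) from the conditional distributions:
P(X) = (11/28, 1/4, 5/14), so H(X) = 0.4696 dits
H(Y|X) = Σ_x P(X=x) · H(Y|X=x):
  P(Y|X=0) = (4/11, 7/11), H(Y|X=0) = 0.2847, weight P(X=0) = 11/28
  P(Y|X=1) = (3/7, 4/7), H(Y|X=1) = 0.2966, weight P(X=1) = 1/4
  P(Y|X=2) = (3/5, 2/5), H(Y|X=2) = 0.2923, weight P(X=2) = 5/14
H(Y|X) = 0.2904 dits

H(X) + H(Y|X) = 0.4696 + 0.2904 = 0.7600 dits

Both sides equal 0.7600 dits. ✓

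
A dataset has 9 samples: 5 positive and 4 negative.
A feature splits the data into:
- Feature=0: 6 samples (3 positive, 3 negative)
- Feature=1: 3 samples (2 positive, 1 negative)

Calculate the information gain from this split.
0.0183 bits

Information Gain = H(Y) - H(Y|Feature)

Before split:
P(positive) = 5/9 = 0.5556
H(Y) = 0.9911 bits

After split:
Feature=0: H = 1.0000 bits (weight = 6/9)
Feature=1: H = 0.9183 bits (weight = 3/9)
H(Y|Feature) = (6/9)×1.0000 + (3/9)×0.9183 = 0.9728 bits

Information Gain = 0.9911 - 0.9728 = 0.0183 bits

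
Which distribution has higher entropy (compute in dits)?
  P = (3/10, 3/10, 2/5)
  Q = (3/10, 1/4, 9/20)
P

Computing entropies in dits:
H(P) = 0.4729
H(Q) = 0.4634

Distribution P has higher entropy.

Intuition: The distribution closer to uniform (more spread out) has higher entropy.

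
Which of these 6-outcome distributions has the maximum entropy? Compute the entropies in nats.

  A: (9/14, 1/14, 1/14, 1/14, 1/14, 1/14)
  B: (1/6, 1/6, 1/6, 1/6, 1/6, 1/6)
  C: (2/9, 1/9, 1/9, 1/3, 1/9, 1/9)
B

For a discrete distribution over n outcomes, entropy is maximized by the uniform distribution.

Computing entropies:
H(A) = 1.2266 nats
H(B) = 1.7918 nats
H(C) = 1.6770 nats

The uniform distribution (where all probabilities equal 1/6) achieves the maximum entropy of log_e(6) = 1.7918 nats.

Distribution B has the highest entropy.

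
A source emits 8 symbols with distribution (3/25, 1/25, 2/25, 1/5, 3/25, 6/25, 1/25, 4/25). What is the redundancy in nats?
0.1534 nats

Redundancy measures how far a source is from maximum entropy:
R = H_max - H(X)

Maximum entropy for 8 symbols: H_max = log_e(8) = 2.0794 nats
Actual entropy: H(X) = 1.9260 nats
Redundancy: R = 2.0794 - 1.9260 = 0.1534 nats

This redundancy represents potential for compression: the source could be compressed by 0.1534 nats per symbol.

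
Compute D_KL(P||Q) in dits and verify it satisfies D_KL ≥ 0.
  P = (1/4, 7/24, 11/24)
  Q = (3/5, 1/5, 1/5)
0.1178 dits

KL divergence satisfies the Gibbs inequality: D_KL(P||Q) ≥ 0 for all distributions P, Q.

D_KL(P||Q) = Σ p(x) log(p(x)/q(x))
Term by term:
  x=0: 1/4 × log_10[(1/4)/(3/5)] = -0.0951
  x=1: 7/24 × log_10[(7/24)/(1/5)] = 0.0478
  x=2: 11/24 × log_10[(11/24)/(1/5)] = 0.1651
D_KL(P||Q) = 0.1178 dits

D_KL(P||Q) = 0.1178 ≥ 0 ✓

This non-negativity is a fundamental property: relative entropy cannot be negative because it measures how different Q is from P.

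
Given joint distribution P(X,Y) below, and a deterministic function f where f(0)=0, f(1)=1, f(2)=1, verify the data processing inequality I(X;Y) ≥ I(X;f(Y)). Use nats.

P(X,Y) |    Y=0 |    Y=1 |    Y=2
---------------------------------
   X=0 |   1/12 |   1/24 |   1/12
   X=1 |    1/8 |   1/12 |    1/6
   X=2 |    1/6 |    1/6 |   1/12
I(X;Y) = 0.0362, I(X;f(Y)) = 0.0022, inequality holds: 0.0362 ≥ 0.0022

Data Processing Inequality: For any Markov chain X → Y → Z, we have I(X;Y) ≥ I(X;Z).

Here Z = f(Y) is a deterministic function of Y, forming X → Y → Z.

Original I(X;Y) = 0.0362 nats

After applying f:
P(X,Z) where Z=f(Y):
- P(X,Z=0) = P(X,Y=0)
- P(X,Z=1) = P(X,Y=1) + P(X,Y=2)

I(X;Z) = I(X;f(Y)) = 0.0022 nats

Verification: 0.0362 ≥ 0.0022 ✓

Information cannot be created by processing; the function f can only lose information about X.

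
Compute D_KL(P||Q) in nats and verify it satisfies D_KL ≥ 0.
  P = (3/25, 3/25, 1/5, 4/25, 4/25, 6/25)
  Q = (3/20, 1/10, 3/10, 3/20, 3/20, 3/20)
0.0475 nats

KL divergence satisfies the Gibbs inequality: D_KL(P||Q) ≥ 0 for all distributions P, Q.

D_KL(P||Q) = Σ p(x) log(p(x)/q(x))
Term by term:
  x=0: 3/25 × log_e[(3/25)/(3/20)] = -0.0268
  x=1: 3/25 × log_e[(3/25)/(1/10)] = 0.0219
  x=2: 1/5 × log_e[(1/5)/(3/10)] = -0.0811
  x=3: 4/25 × log_e[(4/25)/(3/20)] = 0.0103
  x=4: 4/25 × log_e[(4/25)/(3/20)] = 0.0103
  x=5: 6/25 × log_e[(6/25)/(3/20)] = 0.1128
D_KL(P||Q) = 0.0475 nats

D_KL(P||Q) = 0.0475 ≥ 0 ✓

This non-negativity is a fundamental property: relative entropy cannot be negative because it measures how different Q is from P.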